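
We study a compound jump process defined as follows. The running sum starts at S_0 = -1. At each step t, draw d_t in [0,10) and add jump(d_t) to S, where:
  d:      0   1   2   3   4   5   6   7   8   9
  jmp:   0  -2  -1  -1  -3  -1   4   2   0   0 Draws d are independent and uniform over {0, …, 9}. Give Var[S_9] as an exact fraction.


Outcome values over d=0..9: [0, -2, -1, -1, -3, -1, 4, 2, 0, 0]
Σy = -2, Σy² = 36, M = 10
μ = -2/10 = -1/5,  σ² = 36/10 − (-1/5)² = 89/25
Independent increments: Var[S_9] = 9·σ² = 9·(89/25) = 801/25

801/25


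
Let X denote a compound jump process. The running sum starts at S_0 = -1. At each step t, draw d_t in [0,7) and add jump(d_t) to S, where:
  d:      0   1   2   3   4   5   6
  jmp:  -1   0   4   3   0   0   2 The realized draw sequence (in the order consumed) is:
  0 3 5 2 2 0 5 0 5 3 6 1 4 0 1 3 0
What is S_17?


13

t=0: S=-1, d=0, jump=-1, S_1=-2
t=1: S=-2, d=3, jump=3, S_2=1
t=2: S=1, d=5, jump=0, S_3=1
t=3: S=1, d=2, jump=4, S_4=5
t=4: S=5, d=2, jump=4, S_5=9
t=5: S=9, d=0, jump=-1, S_6=8
t=6: S=8, d=5, jump=0, S_7=8
t=7: S=8, d=0, jump=-1, S_8=7
t=8: S=7, d=5, jump=0, S_9=7
t=9: S=7, d=3, jump=3, S_10=10
t=10: S=10, d=6, jump=2, S_11=12
t=11: S=12, d=1, jump=0, S_12=12
t=12: S=12, d=4, jump=0, S_13=12
t=13: S=12, d=0, jump=-1, S_14=11
t=14: S=11, d=1, jump=0, S_15=11
t=15: S=11, d=3, jump=3, S_16=14
t=16: S=14, d=0, jump=-1, S_17=13


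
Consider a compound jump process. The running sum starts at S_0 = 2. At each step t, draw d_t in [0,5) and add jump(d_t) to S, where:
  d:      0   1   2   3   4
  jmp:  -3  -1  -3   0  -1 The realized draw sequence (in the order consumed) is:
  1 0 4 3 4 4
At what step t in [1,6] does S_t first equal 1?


1

t=0: S=2, d=1, jump=-1, S_1=1
t=1: S=1, d=0, jump=-3, S_2=-2
t=2: S=-2, d=4, jump=-1, S_3=-3
t=3: S=-3, d=3, jump=0, S_4=-3
t=4: S=-3, d=4, jump=-1, S_5=-4
t=5: S=-4, d=4, jump=-1, S_6=-5


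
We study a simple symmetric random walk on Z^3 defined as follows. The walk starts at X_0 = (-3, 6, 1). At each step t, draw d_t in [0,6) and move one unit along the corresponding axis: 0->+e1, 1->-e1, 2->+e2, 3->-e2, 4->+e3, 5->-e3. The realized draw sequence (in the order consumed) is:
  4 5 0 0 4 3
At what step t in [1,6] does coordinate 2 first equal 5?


t=0: X=(-3, 6, 1), d=4 → +e3, X_1=(-3, 6, 2)
t=1: X=(-3, 6, 2), d=5 → -e3, X_2=(-3, 6, 1)
t=2: X=(-3, 6, 1), d=0 → +e1, X_3=(-2, 6, 1)
t=3: X=(-2, 6, 1), d=0 → +e1, X_4=(-1, 6, 1)
t=4: X=(-1, 6, 1), d=4 → +e3, X_5=(-1, 6, 2)
t=5: X=(-1, 6, 2), d=3 → -e2, X_6=(-1, 5, 2)

6


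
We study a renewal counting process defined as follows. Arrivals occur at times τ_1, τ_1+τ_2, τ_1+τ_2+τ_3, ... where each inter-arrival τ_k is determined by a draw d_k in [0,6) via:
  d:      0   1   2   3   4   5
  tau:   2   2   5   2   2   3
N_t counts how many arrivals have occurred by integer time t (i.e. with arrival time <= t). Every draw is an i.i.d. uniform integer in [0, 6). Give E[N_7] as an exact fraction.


263/108

Inter-arrival values over d=0..5: [2, 2, 5, 2, 2, 3]
Each d has probability 1/6, so the pmf of τ is: f(2) = 2/3, f(3) = 1/6, f(5) = 1/6
Renewal equation for m(n) = E[N_n]: condition on τ_1 = k (if k <= n, one arrival plus a fresh copy on the remaining n−k steps): m(n) = F(n) + Σ_{k<=n} f(k)·m(n−k), where F(n) = P(τ <= n) and m(0) = 0
m(1) = F(1) = 0
m(2) = F(2) = 2/3
m(3) = F(3) = 5/6
m(4) = F(4) + f(2)·m(2) = 5/6 + 2/3·2/3 = 23/18
m(5) = F(5) + f(2)·m(3) + f(3)·m(2) = 1 + 2/3·5/6 + 1/6·2/3 = 5/3
m(6) = F(6) + f(2)·m(4) + f(3)·m(3) = 1 + 2/3·23/18 + 1/6·5/6 = 215/108
m(7) = F(7) + f(2)·m(5) + f(3)·m(4) + f(5)·m(2) = 1 + 2/3·5/3 + 1/6·23/18 + 1/6·2/3 = 263/108
E[N_7] = m(7) = 263/108


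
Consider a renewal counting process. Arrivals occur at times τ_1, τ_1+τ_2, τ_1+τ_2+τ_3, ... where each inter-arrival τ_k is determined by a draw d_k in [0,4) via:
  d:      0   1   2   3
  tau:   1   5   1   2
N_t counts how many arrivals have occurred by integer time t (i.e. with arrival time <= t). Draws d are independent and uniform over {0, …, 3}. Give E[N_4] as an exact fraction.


27/16

Inter-arrival values over d=0..3: [1, 5, 1, 2]
Each d has probability 1/4, so the pmf of τ is: f(1) = 1/2, f(2) = 1/4, f(5) = 1/4
Renewal equation for m(n) = E[N_n]: condition on τ_1 = k (if k <= n, one arrival plus a fresh copy on the remaining n−k steps): m(n) = F(n) + Σ_{k<=n} f(k)·m(n−k), where F(n) = P(τ <= n) and m(0) = 0
m(1) = F(1) = 1/2
m(2) = F(2) + f(1)·m(1) = 3/4 + 1/2·1/2 = 1
m(3) = F(3) + f(1)·m(2) + f(2)·m(1) = 3/4 + 1/2·1 + 1/4·1/2 = 11/8
m(4) = F(4) + f(1)·m(3) + f(2)·m(2) = 3/4 + 1/2·11/8 + 1/4·1 = 27/16
E[N_4] = m(4) = 27/16


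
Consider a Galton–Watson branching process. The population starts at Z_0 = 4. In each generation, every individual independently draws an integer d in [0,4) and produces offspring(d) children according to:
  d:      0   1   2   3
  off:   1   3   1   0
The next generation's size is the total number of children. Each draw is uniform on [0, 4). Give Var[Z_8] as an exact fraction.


Outcome values over d=0..3: [1, 3, 1, 0]
Σy = 5, Σy² = 11, M = 4
μ = 5/4 = 5/4,  σ² = 11/4 − (5/4)² = 19/16
V_0 = 0, E_0 = 4
V_1 = 19/16·E_0 + (5/4)²·V_0 = 19/4;  E_1 = 5
V_2 = 19/16·E_1 + (5/4)²·V_1 = 855/64;  E_2 = 25/4
V_3 = 19/16·E_2 + (5/4)²·V_2 = 28975/1024;  E_3 = 125/16
V_4 = 19/16·E_3 + (5/4)²·V_3 = 876375/16384;  E_4 = 625/64
V_5 = 19/16·E_4 + (5/4)²·V_4 = 24949375/262144;  E_5 = 3125/256
V_6 = 19/16·E_5 + (5/4)²·V_5 = 684534375/4194304;  E_6 = 15625/1024
V_7 = 19/16·E_6 + (5/4)²·V_6 = 18329359375/67108864;  E_7 = 78125/4096
V_8 = 19/16·E_7 + (5/4)²·V_7 = 482553984375/1073741824;  E_8 = 390625/16384

482553984375/1073741824


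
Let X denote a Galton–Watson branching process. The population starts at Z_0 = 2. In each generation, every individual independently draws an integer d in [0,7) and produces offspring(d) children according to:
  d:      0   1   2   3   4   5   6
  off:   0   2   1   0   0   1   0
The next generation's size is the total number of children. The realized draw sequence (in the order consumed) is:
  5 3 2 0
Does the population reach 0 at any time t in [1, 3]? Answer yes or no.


yes

gen 0: Z_0=2, draws=[5, 3], offspring=[1, 0], Z_1=1
gen 1: Z_1=1, draws=[2], offspring=[1], Z_2=1
gen 2: Z_2=1, draws=[0], offspring=[0], Z_3=0


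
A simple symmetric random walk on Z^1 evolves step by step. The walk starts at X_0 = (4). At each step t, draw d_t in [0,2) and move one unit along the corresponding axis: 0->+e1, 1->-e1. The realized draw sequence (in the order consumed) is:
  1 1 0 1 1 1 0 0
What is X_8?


t=0: X=(4), d=1 → -e1, X_1=(3)
t=1: X=(3), d=1 → -e1, X_2=(2)
t=2: X=(2), d=0 → +e1, X_3=(3)
t=3: X=(3), d=1 → -e1, X_4=(2)
t=4: X=(2), d=1 → -e1, X_5=(1)
t=5: X=(1), d=1 → -e1, X_6=(0)
t=6: X=(0), d=0 → +e1, X_7=(1)
t=7: X=(1), d=0 → +e1, X_8=(2)

(2)


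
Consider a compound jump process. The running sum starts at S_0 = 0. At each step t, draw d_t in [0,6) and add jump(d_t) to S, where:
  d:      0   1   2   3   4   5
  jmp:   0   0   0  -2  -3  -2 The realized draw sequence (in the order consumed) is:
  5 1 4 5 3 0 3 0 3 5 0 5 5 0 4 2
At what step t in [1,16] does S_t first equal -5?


t=0: S=0, d=5, jump=-2, S_1=-2
t=1: S=-2, d=1, jump=0, S_2=-2
t=2: S=-2, d=4, jump=-3, S_3=-5
t=3: S=-5, d=5, jump=-2, S_4=-7
t=4: S=-7, d=3, jump=-2, S_5=-9
t=5: S=-9, d=0, jump=0, S_6=-9
t=6: S=-9, d=3, jump=-2, S_7=-11
t=7: S=-11, d=0, jump=0, S_8=-11
t=8: S=-11, d=3, jump=-2, S_9=-13
t=9: S=-13, d=5, jump=-2, S_10=-15
t=10: S=-15, d=0, jump=0, S_11=-15
t=11: S=-15, d=5, jump=-2, S_12=-17
t=12: S=-17, d=5, jump=-2, S_13=-19
t=13: S=-19, d=0, jump=0, S_14=-19
t=14: S=-19, d=4, jump=-3, S_15=-22
t=15: S=-22, d=2, jump=0, S_16=-22

3


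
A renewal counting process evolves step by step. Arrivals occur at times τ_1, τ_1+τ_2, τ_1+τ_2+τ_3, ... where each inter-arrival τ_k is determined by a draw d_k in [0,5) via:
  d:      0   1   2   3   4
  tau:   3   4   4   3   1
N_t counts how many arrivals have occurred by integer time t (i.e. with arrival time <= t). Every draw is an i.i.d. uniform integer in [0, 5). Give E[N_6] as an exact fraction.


25606/15625

Inter-arrival values over d=0..4: [3, 4, 4, 3, 1]
Each d has probability 1/5, so the pmf of τ is: f(1) = 1/5, f(3) = 2/5, f(4) = 2/5
Renewal equation for m(n) = E[N_n]: condition on τ_1 = k (if k <= n, one arrival plus a fresh copy on the remaining n−k steps): m(n) = F(n) + Σ_{k<=n} f(k)·m(n−k), where F(n) = P(τ <= n) and m(0) = 0
m(1) = F(1) = 1/5
m(2) = F(2) + f(1)·m(1) = 1/5 + 1/5·1/5 = 6/25
m(3) = F(3) + f(1)·m(2) = 3/5 + 1/5·6/25 = 81/125
m(4) = F(4) + f(1)·m(3) + f(3)·m(1) = 1 + 1/5·81/125 + 2/5·1/5 = 756/625
m(5) = F(5) + f(1)·m(4) + f(3)·m(2) + f(4)·m(1) = 1 + 1/5·756/625 + 2/5·6/25 + 2/5·1/5 = 4431/3125
m(6) = F(6) + f(1)·m(5) + f(3)·m(3) + f(4)·m(2) = 1 + 1/5·4431/3125 + 2/5·81/125 + 2/5·6/25 = 25606/15625
E[N_6] = m(6) = 25606/15625


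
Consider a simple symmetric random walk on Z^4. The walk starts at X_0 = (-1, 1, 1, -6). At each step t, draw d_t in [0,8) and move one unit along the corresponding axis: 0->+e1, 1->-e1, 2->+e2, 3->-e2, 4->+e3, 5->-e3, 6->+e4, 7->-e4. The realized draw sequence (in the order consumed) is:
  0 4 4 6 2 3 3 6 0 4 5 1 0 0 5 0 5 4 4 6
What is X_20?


(3, 0, 3, -3)

t=0: X=(-1, 1, 1, -6), d=0 → +e1, X_1=(0, 1, 1, -6)
t=1: X=(0, 1, 1, -6), d=4 → +e3, X_2=(0, 1, 2, -6)
t=2: X=(0, 1, 2, -6), d=4 → +e3, X_3=(0, 1, 3, -6)
t=3: X=(0, 1, 3, -6), d=6 → +e4, X_4=(0, 1, 3, -5)
t=4: X=(0, 1, 3, -5), d=2 → +e2, X_5=(0, 2, 3, -5)
t=5: X=(0, 2, 3, -5), d=3 → -e2, X_6=(0, 1, 3, -5)
t=6: X=(0, 1, 3, -5), d=3 → -e2, X_7=(0, 0, 3, -5)
t=7: X=(0, 0, 3, -5), d=6 → +e4, X_8=(0, 0, 3, -4)
t=8: X=(0, 0, 3, -4), d=0 → +e1, X_9=(1, 0, 3, -4)
t=9: X=(1, 0, 3, -4), d=4 → +e3, X_10=(1, 0, 4, -4)
t=10: X=(1, 0, 4, -4), d=5 → -e3, X_11=(1, 0, 3, -4)
t=11: X=(1, 0, 3, -4), d=1 → -e1, X_12=(0, 0, 3, -4)
t=12: X=(0, 0, 3, -4), d=0 → +e1, X_13=(1, 0, 3, -4)
t=13: X=(1, 0, 3, -4), d=0 → +e1, X_14=(2, 0, 3, -4)
t=14: X=(2, 0, 3, -4), d=5 → -e3, X_15=(2, 0, 2, -4)
t=15: X=(2, 0, 2, -4), d=0 → +e1, X_16=(3, 0, 2, -4)
t=16: X=(3, 0, 2, -4), d=5 → -e3, X_17=(3, 0, 1, -4)
t=17: X=(3, 0, 1, -4), d=4 → +e3, X_18=(3, 0, 2, -4)
t=18: X=(3, 0, 2, -4), d=4 → +e3, X_19=(3, 0, 3, -4)
t=19: X=(3, 0, 3, -4), d=6 → +e4, X_20=(3, 0, 3, -3)


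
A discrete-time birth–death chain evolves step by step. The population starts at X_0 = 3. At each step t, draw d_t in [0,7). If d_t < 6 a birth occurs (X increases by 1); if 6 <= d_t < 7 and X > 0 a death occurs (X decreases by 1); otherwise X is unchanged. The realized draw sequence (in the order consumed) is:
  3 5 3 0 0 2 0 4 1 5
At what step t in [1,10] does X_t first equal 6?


3

t=0: X=3, d=3 → birth, X_1=4
t=1: X=4, d=5 → birth, X_2=5
t=2: X=5, d=3 → birth, X_3=6
t=3: X=6, d=0 → birth, X_4=7
t=4: X=7, d=0 → birth, X_5=8
t=5: X=8, d=2 → birth, X_6=9
t=6: X=9, d=0 → birth, X_7=10
t=7: X=10, d=4 → birth, X_8=11
t=8: X=11, d=1 → birth, X_9=12
t=9: X=12, d=5 → birth, X_10=13


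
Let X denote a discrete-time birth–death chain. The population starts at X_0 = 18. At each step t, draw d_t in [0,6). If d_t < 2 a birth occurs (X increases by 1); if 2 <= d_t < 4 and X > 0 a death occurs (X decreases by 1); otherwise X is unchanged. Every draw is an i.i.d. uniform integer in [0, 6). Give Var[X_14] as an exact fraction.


X can drop by at most 1 per step and X_0 = 18 > T = 14, so X_t >= 18 − t >= 4 > 0 for every t <= 14: the floor at 0 (the 'and X > 0' condition) never binds. Hence X_14 = X_0 + Σ_{t<14} Y_t with i.i.d. increments Y_t = y(d_t) ∈ {+1, −1, 0}.
Outcome values over d=0..5: [1, 1, -1, -1, 0, 0]
Σy = 0, Σy² = 4, M = 6
μ = 0/6 = 0,  σ² = 4/6 − (0)² = 2/3
Independent increments: Var[X_14] = 14·σ² = 14·(2/3) = 28/3

28/3


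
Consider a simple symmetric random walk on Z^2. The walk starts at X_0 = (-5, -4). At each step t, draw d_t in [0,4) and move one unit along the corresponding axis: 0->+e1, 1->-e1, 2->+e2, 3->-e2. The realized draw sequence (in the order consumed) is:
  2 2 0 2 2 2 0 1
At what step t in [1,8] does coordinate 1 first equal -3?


t=0: X=(-5, -4), d=2 → +e2, X_1=(-5, -3)
t=1: X=(-5, -3), d=2 → +e2, X_2=(-5, -2)
t=2: X=(-5, -2), d=0 → +e1, X_3=(-4, -2)
t=3: X=(-4, -2), d=2 → +e2, X_4=(-4, -1)
t=4: X=(-4, -1), d=2 → +e2, X_5=(-4, 0)
t=5: X=(-4, 0), d=2 → +e2, X_6=(-4, 1)
t=6: X=(-4, 1), d=0 → +e1, X_7=(-3, 1)
t=7: X=(-3, 1), d=1 → -e1, X_8=(-4, 1)

7


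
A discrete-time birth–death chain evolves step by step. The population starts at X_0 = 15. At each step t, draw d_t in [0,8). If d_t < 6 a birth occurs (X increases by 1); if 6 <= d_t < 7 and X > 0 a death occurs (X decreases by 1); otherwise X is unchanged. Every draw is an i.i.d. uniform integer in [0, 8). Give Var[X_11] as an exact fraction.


341/64

X can drop by at most 1 per step and X_0 = 15 > T = 11, so X_t >= 15 − t >= 4 > 0 for every t <= 11: the floor at 0 (the 'and X > 0' condition) never binds. Hence X_11 = X_0 + Σ_{t<11} Y_t with i.i.d. increments Y_t = y(d_t) ∈ {+1, −1, 0}.
Outcome values over d=0..7: [1, 1, 1, 1, 1, 1, -1, 0]
Σy = 5, Σy² = 7, M = 8
μ = 5/8 = 5/8,  σ² = 7/8 − (5/8)² = 31/64
Independent increments: Var[X_11] = 11·σ² = 11·(31/64) = 341/64


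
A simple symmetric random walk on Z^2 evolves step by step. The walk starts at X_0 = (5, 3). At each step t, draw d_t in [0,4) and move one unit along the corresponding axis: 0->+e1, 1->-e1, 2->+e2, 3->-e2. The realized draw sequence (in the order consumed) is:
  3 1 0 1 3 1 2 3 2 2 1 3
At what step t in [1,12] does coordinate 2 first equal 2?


t=0: X=(5, 3), d=3 → -e2, X_1=(5, 2)
t=1: X=(5, 2), d=1 → -e1, X_2=(4, 2)
t=2: X=(4, 2), d=0 → +e1, X_3=(5, 2)
t=3: X=(5, 2), d=1 → -e1, X_4=(4, 2)
t=4: X=(4, 2), d=3 → -e2, X_5=(4, 1)
t=5: X=(4, 1), d=1 → -e1, X_6=(3, 1)
t=6: X=(3, 1), d=2 → +e2, X_7=(3, 2)
t=7: X=(3, 2), d=3 → -e2, X_8=(3, 1)
t=8: X=(3, 1), d=2 → +e2, X_9=(3, 2)
t=9: X=(3, 2), d=2 → +e2, X_10=(3, 3)
t=10: X=(3, 3), d=1 → -e1, X_11=(2, 3)
t=11: X=(2, 3), d=3 → -e2, X_12=(2, 2)

1


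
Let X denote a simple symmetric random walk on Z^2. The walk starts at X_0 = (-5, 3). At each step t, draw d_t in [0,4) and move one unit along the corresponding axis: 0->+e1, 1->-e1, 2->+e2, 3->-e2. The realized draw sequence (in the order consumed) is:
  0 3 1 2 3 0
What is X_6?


(-4, 2)

t=0: X=(-5, 3), d=0 → +e1, X_1=(-4, 3)
t=1: X=(-4, 3), d=3 → -e2, X_2=(-4, 2)
t=2: X=(-4, 2), d=1 → -e1, X_3=(-5, 2)
t=3: X=(-5, 2), d=2 → +e2, X_4=(-5, 3)
t=4: X=(-5, 3), d=3 → -e2, X_5=(-5, 2)
t=5: X=(-5, 2), d=0 → +e1, X_6=(-4, 2)


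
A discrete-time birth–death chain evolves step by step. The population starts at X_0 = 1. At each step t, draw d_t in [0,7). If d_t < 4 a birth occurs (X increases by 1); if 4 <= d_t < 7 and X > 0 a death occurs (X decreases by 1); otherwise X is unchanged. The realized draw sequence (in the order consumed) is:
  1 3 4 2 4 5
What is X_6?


1

t=0: X=1, d=1 → birth, X_1=2
t=1: X=2, d=3 → birth, X_2=3
t=2: X=3, d=4 → death, X_3=2
t=3: X=2, d=2 → birth, X_4=3
t=4: X=3, d=4 → death, X_5=2
t=5: X=2, d=5 → death, X_6=1


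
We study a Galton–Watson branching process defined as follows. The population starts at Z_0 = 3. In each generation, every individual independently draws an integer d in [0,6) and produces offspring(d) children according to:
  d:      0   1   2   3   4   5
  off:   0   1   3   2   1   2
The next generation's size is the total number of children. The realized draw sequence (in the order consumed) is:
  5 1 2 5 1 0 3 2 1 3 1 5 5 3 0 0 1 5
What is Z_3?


12

gen 0: Z_0=3, draws=[5, 1, 2], offspring=[2, 1, 3], Z_1=6
gen 1: Z_1=6, draws=[5, 1, 0, 3, 2, 1], offspring=[2, 1, 0, 2, 3, 1], Z_2=9
gen 2: Z_2=9, draws=[3, 1, 5, 5, 3, 0, 0, 1, 5], offspring=[2, 1, 2, 2, 2, 0, 0, 1, 2], Z_3=12


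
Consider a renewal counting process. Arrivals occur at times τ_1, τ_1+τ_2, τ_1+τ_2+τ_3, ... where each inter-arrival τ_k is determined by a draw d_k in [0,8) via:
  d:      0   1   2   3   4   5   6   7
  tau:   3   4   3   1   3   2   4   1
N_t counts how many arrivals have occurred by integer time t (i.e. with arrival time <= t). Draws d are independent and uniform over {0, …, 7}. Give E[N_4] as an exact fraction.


Inter-arrival values over d=0..7: [3, 4, 3, 1, 3, 2, 4, 1]
Each d has probability 1/8, so the pmf of τ is: f(1) = 1/4, f(2) = 1/8, f(3) = 3/8, f(4) = 1/4
Renewal equation for m(n) = E[N_n]: condition on τ_1 = k (if k <= n, one arrival plus a fresh copy on the remaining n−k steps): m(n) = F(n) + Σ_{k<=n} f(k)·m(n−k), where F(n) = P(τ <= n) and m(0) = 0
m(1) = F(1) = 1/4
m(2) = F(2) + f(1)·m(1) = 3/8 + 1/4·1/4 = 7/16
m(3) = F(3) + f(1)·m(2) + f(2)·m(1) = 3/4 + 1/4·7/16 + 1/8·1/4 = 57/64
m(4) = F(4) + f(1)·m(3) + f(2)·m(2) + f(3)·m(1) = 1 + 1/4·57/64 + 1/8·7/16 + 3/8·1/4 = 351/256
E[N_4] = m(4) = 351/256

351/256


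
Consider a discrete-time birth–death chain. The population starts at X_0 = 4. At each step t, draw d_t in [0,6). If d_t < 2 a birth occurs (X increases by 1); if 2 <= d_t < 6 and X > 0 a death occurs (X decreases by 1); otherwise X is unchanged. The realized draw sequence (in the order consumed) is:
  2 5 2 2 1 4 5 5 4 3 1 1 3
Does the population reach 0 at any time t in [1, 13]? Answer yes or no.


yes

t=0: X=4, d=2 → death, X_1=3
t=1: X=3, d=5 → death, X_2=2
t=2: X=2, d=2 → death, X_3=1
t=3: X=1, d=2 → death, X_4=0
t=4: X=0, d=1 → birth, X_5=1
t=5: X=1, d=4 → death, X_6=0
t=6: X=0, d=5 → hold, X_7=0
t=7: X=0, d=5 → hold, X_8=0
t=8: X=0, d=4 → hold, X_9=0
t=9: X=0, d=3 → hold, X_10=0
t=10: X=0, d=1 → birth, X_11=1
t=11: X=1, d=1 → birth, X_12=2
t=12: X=2, d=3 → death, X_13=1


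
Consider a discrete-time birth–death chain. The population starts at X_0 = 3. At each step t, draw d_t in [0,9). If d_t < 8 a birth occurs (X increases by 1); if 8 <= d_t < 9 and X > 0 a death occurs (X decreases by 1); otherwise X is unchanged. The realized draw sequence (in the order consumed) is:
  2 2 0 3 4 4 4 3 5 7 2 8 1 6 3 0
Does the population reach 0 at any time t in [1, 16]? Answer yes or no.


no

t=0: X=3, d=2 → birth, X_1=4
t=1: X=4, d=2 → birth, X_2=5
t=2: X=5, d=0 → birth, X_3=6
t=3: X=6, d=3 → birth, X_4=7
t=4: X=7, d=4 → birth, X_5=8
t=5: X=8, d=4 → birth, X_6=9
t=6: X=9, d=4 → birth, X_7=10
t=7: X=10, d=3 → birth, X_8=11
t=8: X=11, d=5 → birth, X_9=12
t=9: X=12, d=7 → birth, X_10=13
t=10: X=13, d=2 → birth, X_11=14
t=11: X=14, d=8 → death, X_12=13
t=12: X=13, d=1 → birth, X_13=14
t=13: X=14, d=6 → birth, X_14=15
t=14: X=15, d=3 → birth, X_15=16
t=15: X=16, d=0 → birth, X_16=17


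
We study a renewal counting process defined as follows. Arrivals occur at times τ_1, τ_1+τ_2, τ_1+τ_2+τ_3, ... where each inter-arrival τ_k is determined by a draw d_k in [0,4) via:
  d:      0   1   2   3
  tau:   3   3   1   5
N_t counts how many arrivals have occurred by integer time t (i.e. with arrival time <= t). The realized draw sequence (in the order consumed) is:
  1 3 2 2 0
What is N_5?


draw d_1=1: τ_1=3, arrival time A_1=3
draw d_2=3: τ_2=5, arrival time A_2=8
draw d_3=2: τ_3=1, arrival time A_3=9
draw d_4=2: τ_4=1, arrival time A_4=10
draw d_5=0: τ_5=3, arrival time A_5=13
N_t over t=0..5: 0:0 1:0 2:0 3:1 4:1 5:1

1


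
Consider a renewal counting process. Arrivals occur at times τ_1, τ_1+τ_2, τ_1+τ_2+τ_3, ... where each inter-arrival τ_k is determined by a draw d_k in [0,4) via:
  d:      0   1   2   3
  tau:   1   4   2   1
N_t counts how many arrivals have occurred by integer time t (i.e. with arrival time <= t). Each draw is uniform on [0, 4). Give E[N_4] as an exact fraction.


31/16

Inter-arrival values over d=0..3: [1, 4, 2, 1]
Each d has probability 1/4, so the pmf of τ is: f(1) = 1/2, f(2) = 1/4, f(4) = 1/4
Renewal equation for m(n) = E[N_n]: condition on τ_1 = k (if k <= n, one arrival plus a fresh copy on the remaining n−k steps): m(n) = F(n) + Σ_{k<=n} f(k)·m(n−k), where F(n) = P(τ <= n) and m(0) = 0
m(1) = F(1) = 1/2
m(2) = F(2) + f(1)·m(1) = 3/4 + 1/2·1/2 = 1
m(3) = F(3) + f(1)·m(2) + f(2)·m(1) = 3/4 + 1/2·1 + 1/4·1/2 = 11/8
m(4) = F(4) + f(1)·m(3) + f(2)·m(2) = 1 + 1/2·11/8 + 1/4·1 = 31/16
E[N_4] = m(4) = 31/16


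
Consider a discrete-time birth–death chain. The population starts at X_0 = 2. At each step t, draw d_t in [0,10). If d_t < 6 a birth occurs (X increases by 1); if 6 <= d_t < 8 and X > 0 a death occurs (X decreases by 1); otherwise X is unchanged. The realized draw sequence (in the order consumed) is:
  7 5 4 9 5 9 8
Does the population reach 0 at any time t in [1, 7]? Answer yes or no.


t=0: X=2, d=7 → death, X_1=1
t=1: X=1, d=5 → birth, X_2=2
t=2: X=2, d=4 → birth, X_3=3
t=3: X=3, d=9 → hold, X_4=3
t=4: X=3, d=5 → birth, X_5=4
t=5: X=4, d=9 → hold, X_6=4
t=6: X=4, d=8 → hold, X_7=4

no


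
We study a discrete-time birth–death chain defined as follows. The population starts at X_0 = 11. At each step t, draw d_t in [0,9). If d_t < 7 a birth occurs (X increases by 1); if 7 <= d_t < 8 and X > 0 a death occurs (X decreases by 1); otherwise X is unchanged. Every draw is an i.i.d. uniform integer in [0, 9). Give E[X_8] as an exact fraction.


49/3

X can drop by at most 1 per step and X_0 = 11 > T = 8, so X_t >= 11 − t >= 3 > 0 for every t <= 8: the floor at 0 (the 'and X > 0' condition) never binds. Hence X_8 = X_0 + Σ_{t<8} Y_t with i.i.d. increments Y_t = y(d_t) ∈ {+1, −1, 0}.
Outcome values over d=0..8: [1, 1, 1, 1, 1, 1, 1, -1, 0]
Σy = 6, Σy² = 8, M = 9
μ = 6/9 = 2/3,  σ² = 8/9 − (2/3)² = 4/9
E[X_8] = 11 + 8·(2/3) = 49/3


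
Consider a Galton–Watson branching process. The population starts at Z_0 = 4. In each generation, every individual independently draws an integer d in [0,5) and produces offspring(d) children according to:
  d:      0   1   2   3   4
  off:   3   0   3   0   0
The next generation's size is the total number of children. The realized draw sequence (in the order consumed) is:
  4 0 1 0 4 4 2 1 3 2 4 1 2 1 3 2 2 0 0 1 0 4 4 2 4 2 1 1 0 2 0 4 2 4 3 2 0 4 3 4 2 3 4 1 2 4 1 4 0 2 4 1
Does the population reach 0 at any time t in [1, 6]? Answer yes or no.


gen 0: Z_0=4, draws=[4, 0, 1, 0], offspring=[0, 3, 0, 3], Z_1=6
gen 1: Z_1=6, draws=[4, 4, 2, 1, 3, 2], offspring=[0, 0, 3, 0, 0, 3], Z_2=6
gen 2: Z_2=6, draws=[4, 1, 2, 1, 3, 2], offspring=[0, 0, 3, 0, 0, 3], Z_3=6
gen 3: Z_3=6, draws=[2, 0, 0, 1, 0, 4], offspring=[3, 3, 3, 0, 3, 0], Z_4=12
gen 4: Z_4=12, draws=[4, 2, 4, 2, 1, 1, 0, 2, 0, 4, 2, 4], offspring=[0, 3, 0, 3, 0, 0, 3, 3, 3, 0, 3, 0], Z_5=18
gen 5: Z_5=18, draws=[3, 2, 0, 4, 3, 4, 2, 3, 4, 1, 2, 4, 1, 4, 0, 2, 4, 1], offspring=[0, 3, 3, 0, 0, 0, 3, 0, 0, 0, 3, 0, 0, 0, 3, 3, 0, 0], Z_6=18

no


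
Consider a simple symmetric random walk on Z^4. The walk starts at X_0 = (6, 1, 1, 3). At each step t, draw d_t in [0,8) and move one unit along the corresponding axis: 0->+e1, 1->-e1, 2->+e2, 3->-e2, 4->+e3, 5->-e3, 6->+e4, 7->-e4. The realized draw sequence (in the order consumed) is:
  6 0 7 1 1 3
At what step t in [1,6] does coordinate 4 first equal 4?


t=0: X=(6, 1, 1, 3), d=6 → +e4, X_1=(6, 1, 1, 4)
t=1: X=(6, 1, 1, 4), d=0 → +e1, X_2=(7, 1, 1, 4)
t=2: X=(7, 1, 1, 4), d=7 → -e4, X_3=(7, 1, 1, 3)
t=3: X=(7, 1, 1, 3), d=1 → -e1, X_4=(6, 1, 1, 3)
t=4: X=(6, 1, 1, 3), d=1 → -e1, X_5=(5, 1, 1, 3)
t=5: X=(5, 1, 1, 3), d=3 → -e2, X_6=(5, 0, 1, 3)

1


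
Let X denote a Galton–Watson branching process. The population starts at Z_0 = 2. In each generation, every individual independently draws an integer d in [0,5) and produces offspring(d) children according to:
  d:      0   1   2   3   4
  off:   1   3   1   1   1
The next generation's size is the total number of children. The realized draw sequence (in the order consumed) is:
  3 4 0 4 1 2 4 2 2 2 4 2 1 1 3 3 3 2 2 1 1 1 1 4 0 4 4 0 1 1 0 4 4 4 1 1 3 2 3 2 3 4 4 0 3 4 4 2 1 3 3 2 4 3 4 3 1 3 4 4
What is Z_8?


28

gen 0: Z_0=2, draws=[3, 4], offspring=[1, 1], Z_1=2
gen 1: Z_1=2, draws=[0, 4], offspring=[1, 1], Z_2=2
gen 2: Z_2=2, draws=[1, 2], offspring=[3, 1], Z_3=4
gen 3: Z_3=4, draws=[4, 2, 2, 2], offspring=[1, 1, 1, 1], Z_4=4
gen 4: Z_4=4, draws=[4, 2, 1, 1], offspring=[1, 1, 3, 3], Z_5=8
gen 5: Z_5=8, draws=[3, 3, 3, 2, 2, 1, 1, 1], offspring=[1, 1, 1, 1, 1, 3, 3, 3], Z_6=14
gen 6: Z_6=14, draws=[1, 4, 0, 4, 4, 0, 1, 1, 0, 4, 4, 4, 1, 1], offspring=[3, 1, 1, 1, 1, 1, 3, 3, 1, 1, 1, 1, 3, 3], Z_7=24
gen 7: Z_7=24, draws=[3, 2, 3, 2, 3, 4, 4, 0, 3, 4, 4, 2, 1, 3, 3, 2, 4, 3, 4, 3, 1, 3, 4, 4], offspring=[1, 1, 1, 1, 1, 1, 1, 1, 1, 1, 1, 1, 3, 1, 1, 1, 1, 1, 1, 1, 3, 1, 1, 1], Z_8=28


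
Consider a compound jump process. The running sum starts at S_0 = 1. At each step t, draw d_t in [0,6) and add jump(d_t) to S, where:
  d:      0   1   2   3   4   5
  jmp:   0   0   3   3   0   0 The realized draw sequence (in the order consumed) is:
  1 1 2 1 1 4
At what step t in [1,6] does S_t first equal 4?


t=0: S=1, d=1, jump=0, S_1=1
t=1: S=1, d=1, jump=0, S_2=1
t=2: S=1, d=2, jump=3, S_3=4
t=3: S=4, d=1, jump=0, S_4=4
t=4: S=4, d=1, jump=0, S_5=4
t=5: S=4, d=4, jump=0, S_6=4

3


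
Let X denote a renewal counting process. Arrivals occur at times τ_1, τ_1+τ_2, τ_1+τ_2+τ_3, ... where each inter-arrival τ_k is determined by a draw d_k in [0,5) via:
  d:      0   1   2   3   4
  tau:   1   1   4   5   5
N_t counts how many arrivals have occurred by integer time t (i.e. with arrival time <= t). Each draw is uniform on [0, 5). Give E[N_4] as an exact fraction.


Inter-arrival values over d=0..4: [1, 1, 4, 5, 5]
Each d has probability 1/5, so the pmf of τ is: f(1) = 2/5, f(4) = 1/5, f(5) = 2/5
Renewal equation for m(n) = E[N_n]: condition on τ_1 = k (if k <= n, one arrival plus a fresh copy on the remaining n−k steps): m(n) = F(n) + Σ_{k<=n} f(k)·m(n−k), where F(n) = P(τ <= n) and m(0) = 0
m(1) = F(1) = 2/5
m(2) = F(2) + f(1)·m(1) = 2/5 + 2/5·2/5 = 14/25
m(3) = F(3) + f(1)·m(2) = 2/5 + 2/5·14/25 = 78/125
m(4) = F(4) + f(1)·m(3) = 3/5 + 2/5·78/125 = 531/625
E[N_4] = m(4) = 531/625

531/625


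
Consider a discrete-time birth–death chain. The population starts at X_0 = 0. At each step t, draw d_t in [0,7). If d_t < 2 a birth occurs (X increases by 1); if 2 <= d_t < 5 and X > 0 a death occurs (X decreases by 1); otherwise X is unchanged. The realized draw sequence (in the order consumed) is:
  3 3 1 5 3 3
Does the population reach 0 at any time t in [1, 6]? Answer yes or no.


yes

t=0: X=0, d=3 → hold, X_1=0
t=1: X=0, d=3 → hold, X_2=0
t=2: X=0, d=1 → birth, X_3=1
t=3: X=1, d=5 → hold, X_4=1
t=4: X=1, d=3 → death, X_5=0
t=5: X=0, d=3 → hold, X_6=0


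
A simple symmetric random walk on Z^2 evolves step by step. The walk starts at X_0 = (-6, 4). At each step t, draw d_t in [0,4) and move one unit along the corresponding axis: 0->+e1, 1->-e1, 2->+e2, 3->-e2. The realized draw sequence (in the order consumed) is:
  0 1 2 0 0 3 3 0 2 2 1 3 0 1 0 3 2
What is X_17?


t=0: X=(-6, 4), d=0 → +e1, X_1=(-5, 4)
t=1: X=(-5, 4), d=1 → -e1, X_2=(-6, 4)
t=2: X=(-6, 4), d=2 → +e2, X_3=(-6, 5)
t=3: X=(-6, 5), d=0 → +e1, X_4=(-5, 5)
t=4: X=(-5, 5), d=0 → +e1, X_5=(-4, 5)
t=5: X=(-4, 5), d=3 → -e2, X_6=(-4, 4)
t=6: X=(-4, 4), d=3 → -e2, X_7=(-4, 3)
t=7: X=(-4, 3), d=0 → +e1, X_8=(-3, 3)
t=8: X=(-3, 3), d=2 → +e2, X_9=(-3, 4)
t=9: X=(-3, 4), d=2 → +e2, X_10=(-3, 5)
t=10: X=(-3, 5), d=1 → -e1, X_11=(-4, 5)
t=11: X=(-4, 5), d=3 → -e2, X_12=(-4, 4)
t=12: X=(-4, 4), d=0 → +e1, X_13=(-3, 4)
t=13: X=(-3, 4), d=1 → -e1, X_14=(-4, 4)
t=14: X=(-4, 4), d=0 → +e1, X_15=(-3, 4)
t=15: X=(-3, 4), d=3 → -e2, X_16=(-3, 3)
t=16: X=(-3, 3), d=2 → +e2, X_17=(-3, 4)

(-3, 4)


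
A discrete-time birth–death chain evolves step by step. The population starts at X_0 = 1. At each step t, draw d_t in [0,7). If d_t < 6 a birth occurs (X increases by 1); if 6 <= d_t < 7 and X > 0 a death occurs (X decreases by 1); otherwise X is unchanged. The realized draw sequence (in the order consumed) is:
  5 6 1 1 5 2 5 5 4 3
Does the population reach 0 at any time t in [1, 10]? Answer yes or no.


t=0: X=1, d=5 → birth, X_1=2
t=1: X=2, d=6 → death, X_2=1
t=2: X=1, d=1 → birth, X_3=2
t=3: X=2, d=1 → birth, X_4=3
t=4: X=3, d=5 → birth, X_5=4
t=5: X=4, d=2 → birth, X_6=5
t=6: X=5, d=5 → birth, X_7=6
t=7: X=6, d=5 → birth, X_8=7
t=8: X=7, d=4 → birth, X_9=8
t=9: X=8, d=3 → birth, X_10=9

no


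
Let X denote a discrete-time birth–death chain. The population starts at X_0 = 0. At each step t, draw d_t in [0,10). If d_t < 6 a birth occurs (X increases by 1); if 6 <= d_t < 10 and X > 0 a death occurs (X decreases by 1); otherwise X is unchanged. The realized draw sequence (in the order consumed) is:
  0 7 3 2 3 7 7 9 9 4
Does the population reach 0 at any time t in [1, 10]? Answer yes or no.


t=0: X=0, d=0 → birth, X_1=1
t=1: X=1, d=7 → death, X_2=0
t=2: X=0, d=3 → birth, X_3=1
t=3: X=1, d=2 → birth, X_4=2
t=4: X=2, d=3 → birth, X_5=3
t=5: X=3, d=7 → death, X_6=2
t=6: X=2, d=7 → death, X_7=1
t=7: X=1, d=9 → death, X_8=0
t=8: X=0, d=9 → hold, X_9=0
t=9: X=0, d=4 → birth, X_10=1

yes


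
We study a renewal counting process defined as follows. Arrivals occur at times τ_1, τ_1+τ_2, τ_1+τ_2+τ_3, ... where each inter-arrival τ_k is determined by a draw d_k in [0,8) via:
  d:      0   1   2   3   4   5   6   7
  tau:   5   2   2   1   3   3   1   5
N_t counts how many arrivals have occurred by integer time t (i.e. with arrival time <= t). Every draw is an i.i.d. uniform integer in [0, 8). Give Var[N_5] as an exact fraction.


Inter-arrival values over d=0..7: [5, 2, 2, 1, 3, 3, 1, 5]
Each d has probability 1/8, so the pmf of τ is: f(1) = 1/4, f(2) = 1/4, f(3) = 1/4, f(5) = 1/4
Let p_n(j) = P(N_n = j), with p_0 = [1]. Condition on τ_1: p_n(0) = P(τ > n), and for j >= 1, p_n(j) = Σ_{k<=n} f(k)·p_{n−k}(j−1)
p_1 = [3/4, 1/4]  (j = 0..1)
p_2 = [1/2, 7/16, 1/16]  (j = 0..2)
p_3 = [1/4, 9/16, 11/64, 1/64]  (j = 0..3)
p_4 = [1/4, 3/8, 5/16, 15/256, 1/256]  (j = 0..4)
p_5 = [0, 1/2, 11/32, 35/256, 19/1024, 1/1024]  (j = 0..5)
E[N_5] = Σ j·p_5(j) = 1717/1024;  E[N_5²] = Σ j²·p_5(j) = 3509/1024
Var[N_5] = 3509/1024 − (1717/1024)² = 645127/1048576

645127/1048576


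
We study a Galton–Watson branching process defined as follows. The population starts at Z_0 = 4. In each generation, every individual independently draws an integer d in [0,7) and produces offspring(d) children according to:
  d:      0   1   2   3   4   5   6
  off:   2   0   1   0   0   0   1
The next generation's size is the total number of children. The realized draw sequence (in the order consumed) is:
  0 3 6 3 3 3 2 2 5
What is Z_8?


0

gen 0: Z_0=4, draws=[0, 3, 6, 3], offspring=[2, 0, 1, 0], Z_1=3
gen 1: Z_1=3, draws=[3, 3, 2], offspring=[0, 0, 1], Z_2=1
gen 2: Z_2=1, draws=[2], offspring=[1], Z_3=1
gen 3: Z_3=1, draws=[5], offspring=[0], Z_4=0
gen 4: Z_4=0, draws=[], offspring=[], Z_5=0
gen 5: Z_5=0, draws=[], offspring=[], Z_6=0
gen 6: Z_6=0, draws=[], offspring=[], Z_7=0
gen 7: Z_7=0, draws=[], offspring=[], Z_8=0


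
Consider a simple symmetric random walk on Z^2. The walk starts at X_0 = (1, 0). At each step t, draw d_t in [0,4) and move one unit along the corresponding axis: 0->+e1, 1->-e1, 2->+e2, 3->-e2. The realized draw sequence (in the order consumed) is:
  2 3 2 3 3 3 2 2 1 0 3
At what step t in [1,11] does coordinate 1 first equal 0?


t=0: X=(1, 0), d=2 → +e2, X_1=(1, 1)
t=1: X=(1, 1), d=3 → -e2, X_2=(1, 0)
t=2: X=(1, 0), d=2 → +e2, X_3=(1, 1)
t=3: X=(1, 1), d=3 → -e2, X_4=(1, 0)
t=4: X=(1, 0), d=3 → -e2, X_5=(1, -1)
t=5: X=(1, -1), d=3 → -e2, X_6=(1, -2)
t=6: X=(1, -2), d=2 → +e2, X_7=(1, -1)
t=7: X=(1, -1), d=2 → +e2, X_8=(1, 0)
t=8: X=(1, 0), d=1 → -e1, X_9=(0, 0)
t=9: X=(0, 0), d=0 → +e1, X_10=(1, 0)
t=10: X=(1, 0), d=3 → -e2, X_11=(1, -1)

9


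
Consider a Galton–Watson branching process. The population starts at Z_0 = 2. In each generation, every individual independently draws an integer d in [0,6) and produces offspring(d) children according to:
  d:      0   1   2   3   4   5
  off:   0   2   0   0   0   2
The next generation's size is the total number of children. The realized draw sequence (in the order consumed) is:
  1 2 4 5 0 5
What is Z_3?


2

gen 0: Z_0=2, draws=[1, 2], offspring=[2, 0], Z_1=2
gen 1: Z_1=2, draws=[4, 5], offspring=[0, 2], Z_2=2
gen 2: Z_2=2, draws=[0, 5], offspring=[0, 2], Z_3=2


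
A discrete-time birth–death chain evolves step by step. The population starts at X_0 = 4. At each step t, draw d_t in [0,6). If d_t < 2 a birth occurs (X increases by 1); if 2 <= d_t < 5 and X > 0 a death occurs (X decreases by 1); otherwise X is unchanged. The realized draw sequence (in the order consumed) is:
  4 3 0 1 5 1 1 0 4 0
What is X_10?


t=0: X=4, d=4 → death, X_1=3
t=1: X=3, d=3 → death, X_2=2
t=2: X=2, d=0 → birth, X_3=3
t=3: X=3, d=1 → birth, X_4=4
t=4: X=4, d=5 → hold, X_5=4
t=5: X=4, d=1 → birth, X_6=5
t=6: X=5, d=1 → birth, X_7=6
t=7: X=6, d=0 → birth, X_8=7
t=8: X=7, d=4 → death, X_9=6
t=9: X=6, d=0 → birth, X_10=7

7


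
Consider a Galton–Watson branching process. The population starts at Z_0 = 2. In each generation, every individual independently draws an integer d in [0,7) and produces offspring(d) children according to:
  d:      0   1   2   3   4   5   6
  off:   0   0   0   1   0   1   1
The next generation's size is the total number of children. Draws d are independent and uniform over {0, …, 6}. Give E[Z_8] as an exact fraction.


13122/5764801

Outcome values over d=0..6: [0, 0, 0, 1, 0, 1, 1]
Σy = 3, Σy² = 3, M = 7
μ = 3/7 = 3/7,  σ² = 3/7 − (3/7)² = 12/49
E[Z_0] = 2
E[Z_1] = 3/7·E[Z_0] = 6/7
E[Z_2] = 3/7·E[Z_1] = 18/49
E[Z_3] = 3/7·E[Z_2] = 54/343
E[Z_4] = 3/7·E[Z_3] = 162/2401
E[Z_5] = 3/7·E[Z_4] = 486/16807
E[Z_6] = 3/7·E[Z_5] = 1458/117649
E[Z_7] = 3/7·E[Z_6] = 4374/823543
E[Z_8] = 3/7·E[Z_7] = 13122/5764801


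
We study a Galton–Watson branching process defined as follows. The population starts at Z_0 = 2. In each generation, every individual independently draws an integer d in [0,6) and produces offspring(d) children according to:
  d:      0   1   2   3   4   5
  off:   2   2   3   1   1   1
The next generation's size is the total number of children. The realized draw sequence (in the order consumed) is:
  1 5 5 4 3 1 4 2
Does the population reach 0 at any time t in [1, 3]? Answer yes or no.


no

gen 0: Z_0=2, draws=[1, 5], offspring=[2, 1], Z_1=3
gen 1: Z_1=3, draws=[5, 4, 3], offspring=[1, 1, 1], Z_2=3
gen 2: Z_2=3, draws=[1, 4, 2], offspring=[2, 1, 3], Z_3=6


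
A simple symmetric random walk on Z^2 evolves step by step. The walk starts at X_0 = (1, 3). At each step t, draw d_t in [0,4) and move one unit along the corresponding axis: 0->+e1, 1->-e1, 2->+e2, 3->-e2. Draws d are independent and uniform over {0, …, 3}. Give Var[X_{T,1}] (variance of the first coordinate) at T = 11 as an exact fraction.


11/2

Outcome values over d=0..3: [1, -1, 0, 0]
Σy = 0, Σy² = 2, M = 4
μ = 0/4 = 0,  σ² = 2/4 − (0)² = 1/2
Independent increments: Var[X_11] = 11·σ² = 11·(1/2) = 11/2


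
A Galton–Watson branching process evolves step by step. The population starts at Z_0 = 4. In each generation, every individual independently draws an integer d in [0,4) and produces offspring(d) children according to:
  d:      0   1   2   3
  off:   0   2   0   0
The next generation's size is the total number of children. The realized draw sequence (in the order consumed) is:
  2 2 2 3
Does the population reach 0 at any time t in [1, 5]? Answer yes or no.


yes

gen 0: Z_0=4, draws=[2, 2, 2, 3], offspring=[0, 0, 0, 0], Z_1=0
gen 1: Z_1=0, draws=[], offspring=[], Z_2=0
gen 2: Z_2=0, draws=[], offspring=[], Z_3=0
gen 3: Z_3=0, draws=[], offspring=[], Z_4=0
gen 4: Z_4=0, draws=[], offspring=[], Z_5=0


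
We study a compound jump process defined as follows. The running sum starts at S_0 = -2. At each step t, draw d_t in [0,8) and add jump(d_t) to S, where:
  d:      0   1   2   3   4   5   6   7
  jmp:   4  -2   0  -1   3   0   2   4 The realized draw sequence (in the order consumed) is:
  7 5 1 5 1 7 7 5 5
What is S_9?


t=0: S=-2, d=7, jump=4, S_1=2
t=1: S=2, d=5, jump=0, S_2=2
t=2: S=2, d=1, jump=-2, S_3=0
t=3: S=0, d=5, jump=0, S_4=0
t=4: S=0, d=1, jump=-2, S_5=-2
t=5: S=-2, d=7, jump=4, S_6=2
t=6: S=2, d=7, jump=4, S_7=6
t=7: S=6, d=5, jump=0, S_8=6
t=8: S=6, d=5, jump=0, S_9=6

6


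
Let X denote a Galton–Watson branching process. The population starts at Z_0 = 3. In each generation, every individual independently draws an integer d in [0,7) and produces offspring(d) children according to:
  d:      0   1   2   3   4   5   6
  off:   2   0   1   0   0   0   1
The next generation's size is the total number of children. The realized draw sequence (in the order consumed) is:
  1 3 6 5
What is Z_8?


gen 0: Z_0=3, draws=[1, 3, 6], offspring=[0, 0, 1], Z_1=1
gen 1: Z_1=1, draws=[5], offspring=[0], Z_2=0
gen 2: Z_2=0, draws=[], offspring=[], Z_3=0
gen 3: Z_3=0, draws=[], offspring=[], Z_4=0
gen 4: Z_4=0, draws=[], offspring=[], Z_5=0
gen 5: Z_5=0, draws=[], offspring=[], Z_6=0
gen 6: Z_6=0, draws=[], offspring=[], Z_7=0
gen 7: Z_7=0, draws=[], offspring=[], Z_8=0

0


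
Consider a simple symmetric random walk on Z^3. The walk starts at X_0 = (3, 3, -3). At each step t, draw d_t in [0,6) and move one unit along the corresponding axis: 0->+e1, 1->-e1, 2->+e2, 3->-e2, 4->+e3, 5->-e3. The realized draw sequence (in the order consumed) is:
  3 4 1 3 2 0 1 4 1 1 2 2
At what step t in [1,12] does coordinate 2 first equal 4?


12

t=0: X=(3, 3, -3), d=3 → -e2, X_1=(3, 2, -3)
t=1: X=(3, 2, -3), d=4 → +e3, X_2=(3, 2, -2)
t=2: X=(3, 2, -2), d=1 → -e1, X_3=(2, 2, -2)
t=3: X=(2, 2, -2), d=3 → -e2, X_4=(2, 1, -2)
t=4: X=(2, 1, -2), d=2 → +e2, X_5=(2, 2, -2)
t=5: X=(2, 2, -2), d=0 → +e1, X_6=(3, 2, -2)
t=6: X=(3, 2, -2), d=1 → -e1, X_7=(2, 2, -2)
t=7: X=(2, 2, -2), d=4 → +e3, X_8=(2, 2, -1)
t=8: X=(2, 2, -1), d=1 → -e1, X_9=(1, 2, -1)
t=9: X=(1, 2, -1), d=1 → -e1, X_10=(0, 2, -1)
t=10: X=(0, 2, -1), d=2 → +e2, X_11=(0, 3, -1)
t=11: X=(0, 3, -1), d=2 → +e2, X_12=(0, 4, -1)


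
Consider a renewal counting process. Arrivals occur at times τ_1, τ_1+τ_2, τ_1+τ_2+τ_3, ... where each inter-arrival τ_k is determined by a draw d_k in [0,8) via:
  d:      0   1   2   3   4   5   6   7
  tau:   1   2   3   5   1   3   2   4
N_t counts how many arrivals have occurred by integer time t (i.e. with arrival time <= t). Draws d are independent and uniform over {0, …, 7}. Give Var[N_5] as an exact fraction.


617863/1048576

Inter-arrival values over d=0..7: [1, 2, 3, 5, 1, 3, 2, 4]
Each d has probability 1/8, so the pmf of τ is: f(1) = 1/4, f(2) = 1/4, f(3) = 1/4, f(4) = 1/8, f(5) = 1/8
Let p_n(j) = P(N_n = j), with p_0 = [1]. Condition on τ_1: p_n(0) = P(τ > n), and for j >= 1, p_n(j) = Σ_{k<=n} f(k)·p_{n−k}(j−1)
p_1 = [3/4, 1/4]  (j = 0..1)
p_2 = [1/2, 7/16, 1/16]  (j = 0..2)
p_3 = [1/4, 9/16, 11/64, 1/64]  (j = 0..3)
p_4 = [1/8, 1/2, 5/16, 15/256, 1/256]  (j = 0..4)
p_5 = [0, 7/16, 13/32, 35/256, 19/1024, 1/1024]  (j = 0..5)
E[N_5] = Σ j·p_5(j) = 1781/1024;  E[N_5²] = Σ j²·p_5(j) = 3701/1024
Var[N_5] = 3701/1024 − (1781/1024)² = 617863/1048576


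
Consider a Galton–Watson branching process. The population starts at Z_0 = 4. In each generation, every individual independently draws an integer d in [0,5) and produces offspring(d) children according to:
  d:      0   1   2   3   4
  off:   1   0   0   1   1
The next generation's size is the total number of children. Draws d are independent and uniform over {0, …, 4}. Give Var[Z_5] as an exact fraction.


Outcome values over d=0..4: [1, 0, 0, 1, 1]
Σy = 3, Σy² = 3, M = 5
μ = 3/5 = 3/5,  σ² = 3/5 − (3/5)² = 6/25
V_0 = 0, E_0 = 4
V_1 = 6/25·E_0 + (3/5)²·V_0 = 24/25;  E_1 = 12/5
V_2 = 6/25·E_1 + (3/5)²·V_1 = 576/625;  E_2 = 36/25
V_3 = 6/25·E_2 + (3/5)²·V_2 = 10584/15625;  E_3 = 108/125
V_4 = 6/25·E_3 + (3/5)²·V_3 = 176256/390625;  E_4 = 324/625
V_5 = 6/25·E_4 + (3/5)²·V_4 = 2801304/9765625;  E_5 = 972/3125

2801304/9765625
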